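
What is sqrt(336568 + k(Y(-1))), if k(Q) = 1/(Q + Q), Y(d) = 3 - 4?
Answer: sqrt(1346270)/2 ≈ 580.14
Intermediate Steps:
Y(d) = -1
k(Q) = 1/(2*Q)
sqrt(336568 + k(Y(-1))) = sqrt(336568 + (1/2)/(-1)) = sqrt(336568 + (1/2)*(-1)) = sqrt(336568 - 1/2) = sqrt(673135/2) = sqrt(1346270)/2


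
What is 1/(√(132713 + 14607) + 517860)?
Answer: 25893/13408941614 - √36830/134089416140 ≈ 1.9296e-6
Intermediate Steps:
1/(√(132713 + 14607) + 517860) = 1/(√147320 + 517860) = 1/(2*√36830 + 517860) = 1/(517860 + 2*√36830)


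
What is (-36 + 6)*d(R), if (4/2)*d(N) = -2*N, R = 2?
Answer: 60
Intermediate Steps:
d(N) = -N (d(N) = (-2*N)/2 = -N)
(-36 + 6)*d(R) = (-36 + 6)*(-1*2) = -30*(-2) = 60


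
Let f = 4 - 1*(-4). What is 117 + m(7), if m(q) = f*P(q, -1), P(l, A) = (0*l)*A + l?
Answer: 173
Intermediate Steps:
P(l, A) = l (P(l, A) = 0*A + l = 0 + l = l)
f = 8 (f = 4 + 4 = 8)
m(q) = 8*q
117 + m(7) = 117 + 8*7 = 117 + 56 = 173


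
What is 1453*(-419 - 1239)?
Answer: -2409074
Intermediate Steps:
1453*(-419 - 1239) = 1453*(-1658) = -2409074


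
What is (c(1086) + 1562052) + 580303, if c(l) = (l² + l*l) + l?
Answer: 4502233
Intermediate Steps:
c(l) = l + 2*l² (c(l) = (l² + l²) + l = 2*l² + l = l + 2*l²)
(c(1086) + 1562052) + 580303 = (1086*(1 + 2*1086) + 1562052) + 580303 = (1086*(1 + 2172) + 1562052) + 580303 = (1086*2173 + 1562052) + 580303 = (2359878 + 1562052) + 580303 = 3921930 + 580303 = 4502233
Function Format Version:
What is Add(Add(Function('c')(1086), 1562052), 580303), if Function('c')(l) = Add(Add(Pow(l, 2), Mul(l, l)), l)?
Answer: 4502233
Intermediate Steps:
Function('c')(l) = Add(l, Mul(2, Pow(l, 2))) (Function('c')(l) = Add(Add(Pow(l, 2), Pow(l, 2)), l) = Add(Mul(2, Pow(l, 2)), l) = Add(l, Mul(2, Pow(l, 2))))
Add(Add(Function('c')(1086), 1562052), 580303) = Add(Add(Mul(1086, Add(1, Mul(2, 1086))), 1562052), 580303) = Add(Add(Mul(1086, Add(1, 2172)), 1562052), 580303) = Add(Add(Mul(1086, 2173), 1562052), 580303) = Add(Add(2359878, 1562052), 580303) = Add(3921930, 580303) = 4502233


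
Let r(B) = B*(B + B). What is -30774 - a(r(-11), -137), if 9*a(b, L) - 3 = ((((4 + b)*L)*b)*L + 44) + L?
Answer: -372544328/3 ≈ -1.2418e+8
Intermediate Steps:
r(B) = 2*B² (r(B) = B*(2*B) = 2*B²)
a(b, L) = 47/9 + L/9 + b*L²*(4 + b)/9 (a(b, L) = ⅓ + (((((4 + b)*L)*b)*L + 44) + L)/9 = ⅓ + ((((L*(4 + b))*b)*L + 44) + L)/9 = ⅓ + (((L*b*(4 + b))*L + 44) + L)/9 = ⅓ + ((b*L²*(4 + b) + 44) + L)/9 = ⅓ + ((44 + b*L²*(4 + b)) + L)/9 = ⅓ + (44 + L + b*L²*(4 + b))/9 = ⅓ + (44/9 + L/9 + b*L²*(4 + b)/9) = 47/9 + L/9 + b*L²*(4 + b)/9)
-30774 - a(r(-11), -137) = -30774 - (47/9 + (⅑)*(-137) + (⅑)*(-137)²*(2*(-11)²)² + (4/9)*(2*(-11)²)*(-137)²) = -30774 - (47/9 - 137/9 + (⅑)*18769*(2*121)² + (4/9)*(2*121)*18769) = -30774 - (47/9 - 137/9 + (⅑)*18769*242² + (4/9)*242*18769) = -30774 - (47/9 - 137/9 + (⅑)*18769*58564 + 18168392/9) = -30774 - (47/9 - 137/9 + 1099187716/9 + 18168392/9) = -30774 - 1*372452006/3 = -30774 - 372452006/3 = -372544328/3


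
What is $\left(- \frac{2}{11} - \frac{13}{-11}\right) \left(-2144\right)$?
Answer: $-2144$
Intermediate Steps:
$\left(- \frac{2}{11} - \frac{13}{-11}\right) \left(-2144\right) = \left(\left(-2\right) \frac{1}{11} - - \frac{13}{11}\right) \left(-2144\right) = \left(- \frac{2}{11} + \frac{13}{11}\right) \left(-2144\right) = 1 \left(-2144\right) = -2144$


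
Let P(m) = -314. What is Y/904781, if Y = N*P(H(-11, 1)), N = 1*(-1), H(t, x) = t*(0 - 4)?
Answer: 314/904781 ≈ 0.00034705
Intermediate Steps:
H(t, x) = -4*t (H(t, x) = t*(-4) = -4*t)
N = -1
Y = 314 (Y = -1*(-314) = 314)
Y/904781 = 314/904781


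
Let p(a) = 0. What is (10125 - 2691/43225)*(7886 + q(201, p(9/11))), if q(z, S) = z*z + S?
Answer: 1625602038966/3325 ≈ 4.8890e+8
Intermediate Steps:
q(z, S) = S + z² (q(z, S) = z² + S = S + z²)
(10125 - 2691/43225)*(7886 + q(201, p(9/11))) = (10125 - 2691/43225)*(7886 + (0 + 201²)) = (10125 - 2691*1/43225)*(7886 + (0 + 40401)) = (10125 - 207/3325)*(7886 + 40401) = (33665418/3325)*48287 = 1625602038966/3325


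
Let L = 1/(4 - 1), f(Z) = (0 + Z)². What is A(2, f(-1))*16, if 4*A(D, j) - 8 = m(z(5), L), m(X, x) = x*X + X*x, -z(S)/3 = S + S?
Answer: -48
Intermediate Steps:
z(S) = -6*S (z(S) = -3*(S + S) = -6*S)
f(Z) = Z²
L = ⅓ (L = 1/3 = ⅓ ≈ 0.33333)
m(X, x) = 2*X*x (m(X, x) = X*x + X*x = 2*X*x)
A(D, j) = -3 (A(D, j) = 2 + (2*(-6*5)*(⅓))/4 = 2 + (2*(-30)*(⅓))/4 = 2 + (¼)*(-20) = 2 - 5 = -3)
A(2, f(-1))*16 = -3*16 = -48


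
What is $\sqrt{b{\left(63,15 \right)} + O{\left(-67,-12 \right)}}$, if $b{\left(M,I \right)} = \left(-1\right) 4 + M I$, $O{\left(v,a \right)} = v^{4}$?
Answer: $3 \sqrt{2239118} \approx 4489.1$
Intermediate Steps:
$b{\left(M,I \right)} = -4 + I M$
$\sqrt{b{\left(63,15 \right)} + O{\left(-67,-12 \right)}} = \sqrt{\left(-4 + 15 \cdot 63\right) + \left(-67\right)^{4}} = \sqrt{\left(-4 + 945\right) + 20151121} = \sqrt{941 + 20151121} = \sqrt{20152062} = 3 \sqrt{2239118}$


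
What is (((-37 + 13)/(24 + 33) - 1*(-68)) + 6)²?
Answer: 1954404/361 ≈ 5413.9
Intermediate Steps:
(((-37 + 13)/(24 + 33) - 1*(-68)) + 6)² = ((-24/57 + 68) + 6)² = ((-24*1/57 + 68) + 6)² = ((-8/19 + 68) + 6)² = (1284/19 + 6)² = (1398/19)² = 1954404/361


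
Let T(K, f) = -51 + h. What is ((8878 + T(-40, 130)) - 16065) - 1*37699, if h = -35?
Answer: -44972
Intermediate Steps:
T(K, f) = -86 (T(K, f) = -51 - 35 = -86)
((8878 + T(-40, 130)) - 16065) - 1*37699 = ((8878 - 86) - 16065) - 1*37699 = (8792 - 16065) - 37699 = -7273 - 37699 = -44972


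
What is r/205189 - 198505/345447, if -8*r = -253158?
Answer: -119197833967/283527697932 ≈ -0.42041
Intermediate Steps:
r = 126579/4 (r = -1/8*(-253158) = 126579/4 ≈ 31645.)
r/205189 - 198505/345447 = (126579/4)/205189 - 198505/345447 = (126579/4)*(1/205189) - 198505*1/345447 = 126579/820756 - 198505/345447 = -119197833967/283527697932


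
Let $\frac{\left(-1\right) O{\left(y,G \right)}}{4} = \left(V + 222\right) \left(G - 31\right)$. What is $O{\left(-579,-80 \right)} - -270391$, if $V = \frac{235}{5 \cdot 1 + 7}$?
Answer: $377654$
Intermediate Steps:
$V = \frac{235}{12}$ ($V = \frac{235}{5 + 7} = \frac{235}{12} \approx 19.583$)
$O{\left(y,G \right)} = \frac{89869}{3} - \frac{2899 G}{3}$ ($O{\left(y,G \right)} = - 4 \left(\frac{235}{12} + 222\right) \left(G - 31\right) = - 4 \frac{2899 \left(-31 + G\right)}{12} = - 4 \left(- \frac{89869}{12} + \frac{2899 G}{12}\right) = \frac{89869}{3} - \frac{2899 G}{3}$)
$O{\left(-579,-80 \right)} - -270391 = \left(\frac{89869}{3} - - \frac{231920}{3}\right) - -270391 = \left(\frac{89869}{3} + \frac{231920}{3}\right) + 270391 = 107263 + 270391 = 377654$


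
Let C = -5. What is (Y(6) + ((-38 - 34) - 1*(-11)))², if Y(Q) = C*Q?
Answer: 8281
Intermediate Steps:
Y(Q) = -5*Q
(Y(6) + ((-38 - 34) - 1*(-11)))² = (-5*6 + ((-38 - 34) - 1*(-11)))² = (-30 + (-72 + 11))² = (-30 - 61)² = (-91)² = 8281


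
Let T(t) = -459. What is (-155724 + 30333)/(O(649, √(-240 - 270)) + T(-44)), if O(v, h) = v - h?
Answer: -340347/523 - 17913*I*√510/5230 ≈ -650.76 - 77.349*I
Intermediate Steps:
(-155724 + 30333)/(O(649, √(-240 - 270)) + T(-44)) = (-155724 + 30333)/((649 - √(-240 - 270)) - 459) = -125391/((649 - √(-510)) - 459) = -125391/((649 - I*√510) - 459) = -125391/(190 - I*√510)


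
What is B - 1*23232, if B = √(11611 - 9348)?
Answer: -23232 + √2263 ≈ -23184.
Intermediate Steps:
B = √2263 ≈ 47.571
B - 1*23232 = √2263 - 1*23232 = √2263 - 23232 = -23232 + √2263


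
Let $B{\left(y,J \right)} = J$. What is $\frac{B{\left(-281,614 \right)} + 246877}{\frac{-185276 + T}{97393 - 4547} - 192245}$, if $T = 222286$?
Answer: $- \frac{11489274693}{8924571130} \approx -1.2874$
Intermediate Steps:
$\frac{B{\left(-281,614 \right)} + 246877}{\frac{-185276 + T}{97393 - 4547} - 192245} = \frac{614 + 246877}{\frac{-185276 + 222286}{97393 - 4547} - 192245} = \frac{247491}{\frac{37010}{92846} - 192245} = \frac{247491}{37010 \cdot \frac{1}{92846} - 192245} = \frac{247491}{\frac{18505}{46423} - 192245} = \frac{247491}{- \frac{8924571130}{46423}} = 247491 \left(- \frac{46423}{8924571130}\right) = - \frac{11489274693}{8924571130}$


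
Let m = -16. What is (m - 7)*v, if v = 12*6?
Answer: -1656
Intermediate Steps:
v = 72
(m - 7)*v = (-16 - 7)*72 = -23*72 = -1656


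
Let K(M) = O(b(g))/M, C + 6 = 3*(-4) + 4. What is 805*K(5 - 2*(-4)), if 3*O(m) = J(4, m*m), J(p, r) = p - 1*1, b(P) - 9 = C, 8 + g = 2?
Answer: 805/13 ≈ 61.923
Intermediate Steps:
g = -6 (g = -8 + 2 = -6)
C = -14 (C = -6 + (3*(-4) + 4) = -6 + (-12 + 4) = -6 - 8 = -14)
b(P) = -5 (b(P) = 9 - 14 = -5)
J(p, r) = -1 + p (J(p, r) = p - 1 = -1 + p)
O(m) = 1 (O(m) = (-1 + 4)/3 = (⅓)*3 = 1)
K(M) = 1/M
805*K(5 - 2*(-4)) = 805/(5 - 2*(-4)) = 805/(5 + 8) = 805/13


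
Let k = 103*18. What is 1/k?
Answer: 1/1854 ≈ 0.00053937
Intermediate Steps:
k = 1854
1/k = 1/1854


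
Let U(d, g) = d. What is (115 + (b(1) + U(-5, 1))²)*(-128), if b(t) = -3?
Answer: -22912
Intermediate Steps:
(115 + (b(1) + U(-5, 1))²)*(-128) = (115 + (-3 - 5)²)*(-128) = (115 + (-8)²)*(-128) = (115 + 64)*(-128) = 179*(-128) = -22912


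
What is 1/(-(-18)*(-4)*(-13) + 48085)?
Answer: 1/49021 ≈ 2.0399e-5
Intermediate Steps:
1/(-(-18)*(-4)*(-13) + 48085) = 1/(-6*12*(-13) + 48085) = 1/(-72*(-13) + 48085) = 1/(936 + 48085) = 1/49021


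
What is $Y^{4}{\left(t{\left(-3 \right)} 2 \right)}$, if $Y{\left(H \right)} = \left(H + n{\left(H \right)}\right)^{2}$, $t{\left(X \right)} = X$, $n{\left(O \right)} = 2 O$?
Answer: $11019960576$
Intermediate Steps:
$Y{\left(H \right)} = 9 H^{2}$ ($Y{\left(H \right)} = \left(H + 2 H\right)^{2} = \left(3 H\right)^{2} = 9 H^{2}$)
$Y^{4}{\left(t{\left(-3 \right)} 2 \right)} = \left(9 \left(\left(-3\right) 2\right)^{2}\right)^{4} = \left(9 \left(-6\right)^{2}\right)^{4} = \left(9 \cdot 36\right)^{4} = 324^{4} = 11019960576$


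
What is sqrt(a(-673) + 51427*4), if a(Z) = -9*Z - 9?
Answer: 2*sqrt(52939) ≈ 460.17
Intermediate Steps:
a(Z) = -9 - 9*Z
sqrt(a(-673) + 51427*4) = sqrt((-9 - 9*(-673)) + 51427*4) = sqrt((-9 + 6057) + 205708) = sqrt(6048 + 205708) = sqrt(211756) = 2*sqrt(52939)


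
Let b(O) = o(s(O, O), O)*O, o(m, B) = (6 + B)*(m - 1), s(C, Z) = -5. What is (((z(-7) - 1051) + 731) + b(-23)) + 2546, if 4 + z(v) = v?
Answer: -131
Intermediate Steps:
z(v) = -4 + v
o(m, B) = (-1 + m)*(6 + B) (o(m, B) = (6 + B)*(-1 + m) = (-1 + m)*(6 + B))
b(O) = O*(-36 - 6*O) (b(O) = (-6 - O + 6*(-5) + O*(-5))*O = (-6 - O - 30 - 5*O)*O = (-36 - 6*O)*O = O*(-36 - 6*O))
(((z(-7) - 1051) + 731) + b(-23)) + 2546 = ((((-4 - 7) - 1051) + 731) - 6*(-23)*(6 - 23)) + 2546 = (((-11 - 1051) + 731) - 6*(-23)*(-17)) + 2546 = ((-1062 + 731) - 2346) + 2546 = (-331 - 2346) + 2546 = -2677 + 2546 = -131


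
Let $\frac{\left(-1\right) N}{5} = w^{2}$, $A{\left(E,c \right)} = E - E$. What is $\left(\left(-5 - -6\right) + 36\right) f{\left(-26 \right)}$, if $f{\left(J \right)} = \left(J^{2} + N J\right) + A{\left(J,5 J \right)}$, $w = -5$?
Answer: $145262$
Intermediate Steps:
$A{\left(E,c \right)} = 0$
$N = -125$ ($N = - 5 \left(-5\right)^{2} = \left(-5\right) 25 = -125$)
$f{\left(J \right)} = J^{2} - 125 J$ ($f{\left(J \right)} = \left(J^{2} - 125 J\right) + 0 = J^{2} - 125 J$)
$\left(\left(-5 - -6\right) + 36\right) f{\left(-26 \right)} = \left(\left(-5 - -6\right) + 36\right) \left(- 26 \left(-125 - 26\right)\right) = \left(\left(-5 + 6\right) + 36\right) \left(\left(-26\right) \left(-151\right)\right) = \left(1 + 36\right) 3926 = 37 \cdot 3926 = 145262$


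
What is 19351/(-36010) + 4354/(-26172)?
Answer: -82905239/117806715 ≈ -0.70374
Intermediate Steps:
19351/(-36010) + 4354/(-26172) = 19351*(-1/36010) + 4354*(-1/26172) = -19351/36010 - 2177/13086 = -82905239/117806715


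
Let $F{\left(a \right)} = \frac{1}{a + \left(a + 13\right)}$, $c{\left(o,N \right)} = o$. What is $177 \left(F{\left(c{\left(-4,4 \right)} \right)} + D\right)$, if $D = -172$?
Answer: $- \frac{152043}{5} \approx -30409.0$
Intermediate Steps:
$F{\left(a \right)} = \frac{1}{13 + 2 a}$ ($F{\left(a \right)} = \frac{1}{a + \left(13 + a\right)} = \frac{1}{13 + 2 a}$)
$177 \left(F{\left(c{\left(-4,4 \right)} \right)} + D\right) = 177 \left(\frac{1}{13 + 2 \left(-4\right)} - 172\right) = 177 \left(\frac{1}{13 - 8} - 172\right) = 177 \left(\frac{1}{5} - 172\right) = 177 \left(- \frac{859}{5}\right) = - \frac{152043}{5}$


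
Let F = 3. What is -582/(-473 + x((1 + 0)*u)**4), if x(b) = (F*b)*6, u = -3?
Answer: -582/8502583 ≈ -6.8450e-5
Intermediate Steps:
x(b) = 18*b (x(b) = (3*b)*6 = 18*b)
-582/(-473 + x((1 + 0)*u)**4) = -582/(-473 + (18*((1 + 0)*(-3)))**4) = -582/(-473 + (18*(1*(-3)))**4) = -582/(-473 + (18*(-3))**4) = -582/(-473 + (-54)**4) = -582/(-473 + 8503056) = -582/8502583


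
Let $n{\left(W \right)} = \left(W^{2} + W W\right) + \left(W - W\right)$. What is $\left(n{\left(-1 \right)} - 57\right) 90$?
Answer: $-4950$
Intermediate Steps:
$n{\left(W \right)} = 2 W^{2}$ ($n{\left(W \right)} = \left(W^{2} + W^{2}\right) + 0 = 2 W^{2} + 0 = 2 W^{2}$)
$\left(n{\left(-1 \right)} - 57\right) 90 = \left(2 \left(-1\right)^{2} - 57\right) 90 = \left(2 \cdot 1 - 57\right) 90 = \left(2 - 57\right) 90 = \left(-55\right) 90 = -4950$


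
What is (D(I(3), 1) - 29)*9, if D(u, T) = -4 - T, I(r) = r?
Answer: -306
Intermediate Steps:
(D(I(3), 1) - 29)*9 = ((-4 - 1*1) - 29)*9 = ((-4 - 1) - 29)*9 = (-5 - 29)*9 = -34*9 = -306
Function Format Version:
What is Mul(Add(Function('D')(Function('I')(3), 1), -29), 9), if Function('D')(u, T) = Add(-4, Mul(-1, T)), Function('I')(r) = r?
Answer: -306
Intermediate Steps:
Mul(Add(Function('D')(Function('I')(3), 1), -29), 9) = Mul(Add(Add(-4, Mul(-1, 1)), -29), 9) = Mul(Add(Add(-4, -1), -29), 9) = Mul(Add(-5, -29), 9) = Mul(-34, 9) = -306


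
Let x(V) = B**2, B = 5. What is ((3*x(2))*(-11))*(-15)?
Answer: 12375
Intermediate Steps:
x(V) = 25 (x(V) = 5**2 = 25)
((3*x(2))*(-11))*(-15) = ((3*25)*(-11))*(-15) = (75*(-11))*(-15) = -825*(-15) = 12375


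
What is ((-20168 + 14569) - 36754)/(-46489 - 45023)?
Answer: 1033/2232 ≈ 0.46281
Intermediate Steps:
((-20168 + 14569) - 36754)/(-46489 - 45023) = (-5599 - 36754)/(-91512) = -42353*(-1/91512) = 1033/2232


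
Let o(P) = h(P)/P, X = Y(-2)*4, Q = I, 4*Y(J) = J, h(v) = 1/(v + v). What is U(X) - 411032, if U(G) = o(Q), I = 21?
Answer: -362530223/882 ≈ -4.1103e+5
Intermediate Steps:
h(v) = 1/(2*v)
Y(J) = J/4
Q = 21
X = -2 (X = ((¼)*(-2))*4 = -½*4 = -2)
o(P) = 1/(2*P²) (o(P) = (1/(2*P))/P = 1/(2*P²))
U(G) = 1/882 (U(G) = (½)/21² = (½)*(1/441) = 1/882)
U(X) - 411032 = 1/882 - 411032 = -362530223/882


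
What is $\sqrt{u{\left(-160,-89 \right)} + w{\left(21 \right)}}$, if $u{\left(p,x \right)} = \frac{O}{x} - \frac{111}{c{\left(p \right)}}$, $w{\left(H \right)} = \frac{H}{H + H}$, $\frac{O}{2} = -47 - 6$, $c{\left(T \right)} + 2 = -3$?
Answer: $\frac{\sqrt{18924070}}{890} \approx 4.8878$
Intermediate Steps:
$c{\left(T \right)} = -5$ ($c{\left(T \right)} = -2 - 3 = -5$)
$O = -106$ ($O = 2 \left(-47 - 6\right) = 2 \left(-53\right) = -106$)
$w{\left(H \right)} = \frac{1}{2}$ ($w{\left(H \right)} = \frac{H}{2 H} = H \frac{1}{2 H} = \frac{1}{2}$)
$u{\left(p,x \right)} = \frac{111}{5} - \frac{106}{x}$ ($u{\left(p,x \right)} = - \frac{106}{x} - \frac{111}{-5} = - \frac{106}{x} - - \frac{111}{5} = - \frac{106}{x} + \frac{111}{5} = \frac{111}{5} - \frac{106}{x}$)
$\sqrt{u{\left(-160,-89 \right)} + w{\left(21 \right)}} = \sqrt{\left(\frac{111}{5} - \frac{106}{-89}\right) + \frac{1}{2}} = \sqrt{\left(\frac{111}{5} - - \frac{106}{89}\right) + \frac{1}{2}} = \sqrt{\left(\frac{111}{5} + \frac{106}{89}\right) + \frac{1}{2}} = \sqrt{\frac{10409}{445} + \frac{1}{2}} = \sqrt{\frac{21263}{890}} = \frac{\sqrt{18924070}}{890}$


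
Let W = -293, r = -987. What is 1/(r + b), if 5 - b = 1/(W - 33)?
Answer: -326/320131 ≈ -0.0010183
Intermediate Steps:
b = 1631/326 (b = 5 - 1/(-293 - 33) = 5 - 1/(-326) = 5 - 1*(-1/326) = 5 + 1/326 = 1631/326 ≈ 5.0031)
1/(r + b) = 1/(-987 + 1631/326) = 1/(-320131/326) = -326/320131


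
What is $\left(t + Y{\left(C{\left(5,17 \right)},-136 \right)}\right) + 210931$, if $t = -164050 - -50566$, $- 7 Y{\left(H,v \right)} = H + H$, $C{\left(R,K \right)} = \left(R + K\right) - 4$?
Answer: $\frac{682093}{7} \approx 97442.0$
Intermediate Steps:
$C{\left(R,K \right)} = -4 + K + R$ ($C{\left(R,K \right)} = \left(K + R\right) - 4 = -4 + K + R$)
$Y{\left(H,v \right)} = - \frac{2 H}{7}$ ($Y{\left(H,v \right)} = - \frac{H + H}{7} = - \frac{2 H}{7}$)
$t = -113484$ ($t = -164050 + 50566 = -113484$)
$\left(t + Y{\left(C{\left(5,17 \right)},-136 \right)}\right) + 210931 = \left(-113484 - \frac{2 \left(-4 + 17 + 5\right)}{7}\right) + 210931 = \left(-113484 - \frac{36}{7}\right) + 210931 = - \frac{794424}{7} + 210931 = \frac{682093}{7}$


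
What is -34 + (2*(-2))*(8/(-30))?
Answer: -494/15 ≈ -32.933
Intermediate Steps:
-34 + (2*(-2))*(8/(-30)) = -34 - 32*(-1)/30 = -34 - 4*(-4/15) = -34 + 16/15 = -494/15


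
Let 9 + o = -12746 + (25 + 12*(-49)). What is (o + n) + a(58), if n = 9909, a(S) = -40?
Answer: -3449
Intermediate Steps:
o = -13318 (o = -9 + (-12746 + (25 + 12*(-49))) = -9 + (-12746 + (25 - 588)) = -9 + (-12746 - 563) = -9 - 13309 = -13318)
(o + n) + a(58) = (-13318 + 9909) - 40 = -3409 - 40 = -3449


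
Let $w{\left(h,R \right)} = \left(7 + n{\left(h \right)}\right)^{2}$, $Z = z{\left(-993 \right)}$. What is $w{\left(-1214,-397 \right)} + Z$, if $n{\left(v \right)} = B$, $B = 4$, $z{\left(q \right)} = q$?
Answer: $-872$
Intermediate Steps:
$n{\left(v \right)} = 4$
$Z = -993$
$w{\left(h,R \right)} = 121$ ($w{\left(h,R \right)} = \left(7 + 4\right)^{2} = 11^{2} = 121$)
$w{\left(-1214,-397 \right)} + Z = 121 - 993 = -872$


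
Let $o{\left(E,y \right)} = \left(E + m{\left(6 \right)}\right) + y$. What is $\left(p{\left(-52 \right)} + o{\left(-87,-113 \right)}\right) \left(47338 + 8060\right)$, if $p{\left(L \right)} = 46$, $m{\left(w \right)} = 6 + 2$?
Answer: $-8088108$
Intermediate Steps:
$m{\left(w \right)} = 8$
$o{\left(E,y \right)} = 8 + E + y$ ($o{\left(E,y \right)} = \left(E + 8\right) + y = \left(8 + E\right) + y = 8 + E + y$)
$\left(p{\left(-52 \right)} + o{\left(-87,-113 \right)}\right) \left(47338 + 8060\right) = \left(46 - 192\right) \left(47338 + 8060\right) = \left(46 - 192\right) 55398 = \left(-146\right) 55398 = -8088108$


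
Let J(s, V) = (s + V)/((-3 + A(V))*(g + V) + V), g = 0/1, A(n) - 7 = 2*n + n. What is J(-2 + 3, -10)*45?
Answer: -81/50 ≈ -1.6200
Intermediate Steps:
A(n) = 7 + 3*n (A(n) = 7 + (2*n + n) = 7 + 3*n)
g = 0 (g = 0*1 = 0)
J(s, V) = (V + s)/(V + V*(4 + 3*V)) (J(s, V) = (s + V)/((-3 + (7 + 3*V))*(0 + V) + V) = (V + s)/((4 + 3*V)*V + V) = (V + s)/(V*(4 + 3*V) + V) = (V + s)/(V + V*(4 + 3*V)))
J(-2 + 3, -10)*45 = ((-10 + (-2 + 3))/((-10)*(5 + 3*(-10))))*45 = -(-10 + 1)/(10*(5 - 30))*45 = -⅒*(-9)/(-25)*45 = -⅒*(-1/25)*(-9)*45 = -9/250*45 = -81/50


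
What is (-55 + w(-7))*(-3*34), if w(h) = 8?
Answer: 4794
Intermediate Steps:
(-55 + w(-7))*(-3*34) = (-55 + 8)*(-3*34) = -47*(-102) = 4794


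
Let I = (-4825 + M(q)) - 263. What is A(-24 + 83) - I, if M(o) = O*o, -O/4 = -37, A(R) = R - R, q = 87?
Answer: -7788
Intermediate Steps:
A(R) = 0
O = 148 (O = -4*(-37) = 148)
M(o) = 148*o
I = 7788 (I = (-4825 + 148*87) - 263 = (-4825 + 12876) - 263 = 8051 - 263 = 7788)
A(-24 + 83) - I = 0 - 1*7788 = 0 - 7788 = -7788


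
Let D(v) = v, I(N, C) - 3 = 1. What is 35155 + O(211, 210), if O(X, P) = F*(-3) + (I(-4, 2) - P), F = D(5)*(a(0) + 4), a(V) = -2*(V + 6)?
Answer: 35069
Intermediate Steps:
I(N, C) = 4 (I(N, C) = 3 + 1 = 4)
a(V) = -12 - 2*V (a(V) = -2*(6 + V) = -12 - 2*V)
F = -40 (F = 5*((-12 - 2*0) + 4) = 5*((-12 + 0) + 4) = 5*(-12 + 4) = 5*(-8) = -40)
O(X, P) = 124 - P (O(X, P) = -40*(-3) + (4 - P) = 120 + (4 - P) = 124 - P)
35155 + O(211, 210) = 35155 + (124 - 1*210) = 35155 + (124 - 210) = 35155 - 86 = 35069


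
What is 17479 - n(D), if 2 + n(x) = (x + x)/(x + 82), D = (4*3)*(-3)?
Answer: 402099/23 ≈ 17483.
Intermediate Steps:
D = -36 (D = 12*(-3) = -36)
n(x) = -2 + 2*x/(82 + x) (n(x) = -2 + (x + x)/(x + 82) = -2 + (2*x)/(82 + x) = -2 + 2*x/(82 + x))
17479 - n(D) = 17479 - (-164)/(82 - 36) = 17479 - (-164)/46 = 17479 - 1*(-82/23) = 17479 + 82/23 = 402099/23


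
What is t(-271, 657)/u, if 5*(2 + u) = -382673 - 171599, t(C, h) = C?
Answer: 1355/554282 ≈ 0.0024446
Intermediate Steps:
u = -554282/5 (u = -2 + (-382673 - 171599)/5 = -2 + (⅕)*(-554272) = -2 - 554272/5 = -554282/5 ≈ -1.1086e+5)
t(-271, 657)/u = -271/(-554282/5) = -271*(-5/554282) = 1355/554282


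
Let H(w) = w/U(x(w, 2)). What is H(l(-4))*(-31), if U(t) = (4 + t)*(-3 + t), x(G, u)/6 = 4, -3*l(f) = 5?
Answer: 155/1764 ≈ 0.087868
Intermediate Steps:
l(f) = -5/3 (l(f) = -1/3*5 = -5/3)
x(G, u) = 24 (x(G, u) = 6*4 = 24)
U(t) = (-3 + t)*(4 + t)
H(w) = w/588 (H(w) = w/(-12 + 24 + 24**2) = w/(-12 + 24 + 576) = w/588)
H(l(-4))*(-31) = ((1/588)*(-5/3))*(-31) = -5/1764*(-31) = 155/1764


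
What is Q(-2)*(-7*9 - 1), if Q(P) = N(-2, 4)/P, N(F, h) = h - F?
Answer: 192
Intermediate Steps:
Q(P) = 6/P (Q(P) = (4 - 1*(-2))/P = (4 + 2)/P = 6/P)
Q(-2)*(-7*9 - 1) = (6/(-2))*(-7*9 - 1) = (6*(-½))*(-63 - 1) = -3*(-64) = 192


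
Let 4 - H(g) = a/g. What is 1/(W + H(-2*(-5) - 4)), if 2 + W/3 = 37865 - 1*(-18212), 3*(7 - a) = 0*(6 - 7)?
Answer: 6/1009367 ≈ 5.9443e-6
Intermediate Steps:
a = 7 (a = 7 - 0*(6 - 7) = 7 - 0*(-1) = 7 - ⅓*0 = 7 + 0 = 7)
H(g) = 4 - 7/g
W = 168225 (W = -6 + 3*(37865 - 1*(-18212)) = -6 + 3*(37865 + 18212) = -6 + 3*56077 = -6 + 168231 = 168225)
1/(W + H(-2*(-5) - 4)) = 1/(168225 + (4 - 7/(-2*(-5) - 4))) = 1/(168225 + (4 - 7/(10 - 4))) = 1/(168225 + (4 - 7/6)) = 1/(168225 + 17/6) = 1/(1009367/6) = 6/1009367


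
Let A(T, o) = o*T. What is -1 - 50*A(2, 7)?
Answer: -701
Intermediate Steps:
A(T, o) = T*o
-1 - 50*A(2, 7) = -1 - 100*7 = -1 - 50*14 = -1 - 700 = -701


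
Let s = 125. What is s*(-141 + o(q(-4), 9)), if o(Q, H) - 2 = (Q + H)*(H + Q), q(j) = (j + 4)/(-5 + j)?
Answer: -7250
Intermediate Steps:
q(j) = (4 + j)/(-5 + j)
o(Q, H) = 2 + (H + Q)**2 (o(Q, H) = 2 + (Q + H)*(H + Q) = 2 + (H + Q)*(H + Q) = 2 + (H + Q)**2)
s*(-141 + o(q(-4), 9)) = 125*(-141 + (2 + (9 + (4 - 4)/(-5 - 4))**2)) = 125*(-141 + (2 + (9 + 0/(-9))**2)) = 125*(-141 + (2 + (9 - 1/9*0)**2)) = 125*(-141 + (2 + (9 + 0)**2)) = 125*(-141 + (2 + 9**2)) = 125*(-141 + (2 + 81)) = 125*(-141 + 83) = 125*(-58) = -7250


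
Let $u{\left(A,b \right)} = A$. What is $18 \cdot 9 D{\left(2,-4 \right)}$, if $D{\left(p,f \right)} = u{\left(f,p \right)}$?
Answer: $-648$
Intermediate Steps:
$D{\left(p,f \right)} = f$
$18 \cdot 9 D{\left(2,-4 \right)} = 18 \cdot 9 \left(-4\right) = 162 \left(-4\right) = -648$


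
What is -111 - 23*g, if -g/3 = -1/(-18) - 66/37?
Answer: -51115/222 ≈ -230.25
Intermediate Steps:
g = 1151/222 (g = -3*(-1/(-18) - 66/37) = -3*(-1*(-1/18) - 66*1/37) = -3*(1/18 - 66/37) = -3*(-1151/666) = 1151/222 ≈ 5.1847)
-111 - 23*g = -111 - 23*1151/222 = -111 - 26473/222 = -51115/222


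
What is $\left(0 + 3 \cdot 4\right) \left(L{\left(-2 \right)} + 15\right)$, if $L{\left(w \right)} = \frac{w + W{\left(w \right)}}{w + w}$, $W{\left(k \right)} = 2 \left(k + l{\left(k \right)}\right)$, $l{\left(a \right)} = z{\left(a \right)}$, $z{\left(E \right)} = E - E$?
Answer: $198$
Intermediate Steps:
$z{\left(E \right)} = 0$
$l{\left(a \right)} = 0$
$W{\left(k \right)} = 2 k$ ($W{\left(k \right)} = 2 \left(k + 0\right) = 2 k$)
$L{\left(w \right)} = \frac{3}{2}$ ($L{\left(w \right)} = \frac{w + 2 w}{w + w} = \frac{3 w}{2 w} = 3 w \frac{1}{2 w} = \frac{3}{2}$)
$\left(0 + 3 \cdot 4\right) \left(L{\left(-2 \right)} + 15\right) = \left(0 + 3 \cdot 4\right) \left(\frac{3}{2} + 15\right) = \left(0 + 12\right) \frac{33}{2} = 12 \cdot \frac{33}{2} = 198$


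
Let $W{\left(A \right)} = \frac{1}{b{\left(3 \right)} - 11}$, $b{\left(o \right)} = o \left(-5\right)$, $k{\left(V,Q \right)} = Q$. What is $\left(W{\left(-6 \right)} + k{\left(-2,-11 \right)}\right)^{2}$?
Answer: $\frac{82369}{676} \approx 121.85$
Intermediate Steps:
$b{\left(o \right)} = - 5 o$
$W{\left(A \right)} = - \frac{1}{26}$ ($W{\left(A \right)} = \frac{1}{\left(-5\right) 3 - 11} = \frac{1}{-15 - 11} = \frac{1}{-26} = - \frac{1}{26}$)
$\left(W{\left(-6 \right)} + k{\left(-2,-11 \right)}\right)^{2} = \left(- \frac{1}{26} - 11\right)^{2} = \left(- \frac{287}{26}\right)^{2} = \frac{82369}{676}$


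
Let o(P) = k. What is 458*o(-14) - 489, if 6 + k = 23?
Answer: 7297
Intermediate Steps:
k = 17 (k = -6 + 23 = 17)
o(P) = 17
458*o(-14) - 489 = 458*17 - 489 = 7786 - 489 = 7297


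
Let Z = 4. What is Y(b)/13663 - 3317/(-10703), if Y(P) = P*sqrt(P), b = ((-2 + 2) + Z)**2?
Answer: 46005163/146235089 ≈ 0.31460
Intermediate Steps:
b = 16 (b = ((-2 + 2) + 4)**2 = (0 + 4)**2 = 4**2 = 16)
Y(P) = P**(3/2)
Y(b)/13663 - 3317/(-10703) = 16**(3/2)/13663 - 3317/(-10703) = 64*(1/13663) - 3317*(-1/10703) = 64/13663 + 3317/10703 = 46005163/146235089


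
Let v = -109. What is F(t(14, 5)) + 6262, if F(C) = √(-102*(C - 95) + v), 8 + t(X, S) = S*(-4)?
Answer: 6262 + √12437 ≈ 6373.5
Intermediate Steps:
t(X, S) = -8 - 4*S (t(X, S) = -8 + S*(-4) = -8 - 4*S)
F(C) = √(9581 - 102*C) (F(C) = √(-102*(C - 95) - 109) = √(-102*(-95 + C) - 109) = √((9690 - 102*C) - 109) = √(9581 - 102*C))
F(t(14, 5)) + 6262 = √(9581 - 102*(-8 - 4*5)) + 6262 = √(9581 - 102*(-8 - 20)) + 6262 = √(9581 - 102*(-28)) + 6262 = √(9581 + 2856) + 6262 = √12437 + 6262 = 6262 + √12437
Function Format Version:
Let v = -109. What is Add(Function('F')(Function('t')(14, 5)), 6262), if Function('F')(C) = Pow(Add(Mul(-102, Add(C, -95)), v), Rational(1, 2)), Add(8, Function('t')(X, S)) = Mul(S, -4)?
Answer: Add(6262, Pow(12437, Rational(1, 2))) ≈ 6373.5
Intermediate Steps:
Function('t')(X, S) = Add(-8, Mul(-4, S)) (Function('t')(X, S) = Add(-8, Mul(S, -4)) = Add(-8, Mul(-4, S)))
Function('F')(C) = Pow(Add(9581, Mul(-102, C)), Rational(1, 2)) (Function('F')(C) = Pow(Add(Mul(-102, Add(C, -95)), -109), Rational(1, 2)) = Pow(Add(Mul(-102, Add(-95, C)), -109), Rational(1, 2)) = Pow(Add(Add(9690, Mul(-102, C)), -109), Rational(1, 2)) = Pow(Add(9581, Mul(-102, C)), Rational(1, 2)))
Add(Function('F')(Function('t')(14, 5)), 6262) = Add(Pow(Add(9581, Mul(-102, Add(-8, Mul(-4, 5)))), Rational(1, 2)), 6262) = Add(Pow(Add(9581, Mul(-102, Add(-8, -20))), Rational(1, 2)), 6262) = Add(Pow(Add(9581, Mul(-102, -28)), Rational(1, 2)), 6262) = Add(Pow(Add(9581, 2856), Rational(1, 2)), 6262) = Add(Pow(12437, Rational(1, 2)), 6262) = Add(6262, Pow(12437, Rational(1, 2)))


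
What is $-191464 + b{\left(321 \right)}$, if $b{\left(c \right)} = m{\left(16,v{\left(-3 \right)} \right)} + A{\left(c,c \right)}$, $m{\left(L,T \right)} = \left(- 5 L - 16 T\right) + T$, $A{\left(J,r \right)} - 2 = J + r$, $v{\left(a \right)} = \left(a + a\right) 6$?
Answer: $-190360$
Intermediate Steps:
$v{\left(a \right)} = 12 a$ ($v{\left(a \right)} = 2 a 6 = 12 a$)
$A{\left(J,r \right)} = 2 + J + r$ ($A{\left(J,r \right)} = 2 + \left(J + r\right) = 2 + J + r$)
$m{\left(L,T \right)} = - 15 T - 5 L$ ($m{\left(L,T \right)} = \left(- 16 T - 5 L\right) + T = - 15 T - 5 L$)
$b{\left(c \right)} = 462 + 2 c$ ($b{\left(c \right)} = \left(- 15 \cdot 12 \left(-3\right) - 80\right) + \left(2 + c + c\right) = \left(\left(-15\right) \left(-36\right) - 80\right) + \left(2 + 2 c\right) = \left(540 - 80\right) + \left(2 + 2 c\right) = 460 + \left(2 + 2 c\right) = 462 + 2 c$)
$-191464 + b{\left(321 \right)} = -191464 + \left(462 + 2 \cdot 321\right) = -191464 + \left(462 + 642\right) = -191464 + 1104 = -190360$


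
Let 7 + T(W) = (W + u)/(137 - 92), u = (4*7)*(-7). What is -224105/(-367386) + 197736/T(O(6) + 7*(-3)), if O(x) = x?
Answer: -1634463417545/96622518 ≈ -16916.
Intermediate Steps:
u = -196 (u = 28*(-7) = -196)
T(W) = -511/45 + W/45 (T(W) = -7 + (W - 196)/(137 - 92) = -7 + (-196 + W)/45 = -7 + (-196 + W)*(1/45) = -7 + (-196/45 + W/45) = -511/45 + W/45)
-224105/(-367386) + 197736/T(O(6) + 7*(-3)) = -224105/(-367386) + 197736/(-511/45 + (6 + 7*(-3))/45) = -224105*(-1/367386) + 197736/(-511/45 + (6 - 21)/45) = 224105/367386 + 197736/(-511/45 + (1/45)*(-15)) = 224105/367386 + 197736/(-511/45 - 1/3) = 224105/367386 + 197736/(-526/45) = 224105/367386 + 197736*(-45/526) = 224105/367386 - 4449060/263 = -1634463417545/96622518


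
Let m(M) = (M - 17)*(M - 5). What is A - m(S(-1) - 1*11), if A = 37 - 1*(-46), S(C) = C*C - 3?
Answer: -457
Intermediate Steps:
S(C) = -3 + C² (S(C) = C² - 3 = -3 + C²)
m(M) = (-17 + M)*(-5 + M)
A = 83 (A = 37 + 46 = 83)
A - m(S(-1) - 1*11) = 83 - (85 + ((-3 + (-1)²) - 1*11)² - 22*((-3 + (-1)²) - 1*11)) = 83 - (85 + ((-3 + 1) - 11)² - 22*((-3 + 1) - 11)) = 83 - (85 + (-2 - 11)² - 22*(-2 - 11)) = 83 - (85 + (-13)² - 22*(-13)) = 83 - (85 + 169 + 286) = 83 - 1*540 = 83 - 540 = -457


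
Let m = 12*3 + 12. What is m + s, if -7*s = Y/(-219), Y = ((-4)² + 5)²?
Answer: 3525/73 ≈ 48.288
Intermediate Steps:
m = 48 (m = 36 + 12 = 48)
Y = 441 (Y = (16 + 5)² = 21² = 441)
s = 21/73 (s = -63/(-219) = -63*(-1)/219 = -⅐*(-147/73) = 21/73 ≈ 0.28767)
m + s = 48 + 21/73 = 3525/73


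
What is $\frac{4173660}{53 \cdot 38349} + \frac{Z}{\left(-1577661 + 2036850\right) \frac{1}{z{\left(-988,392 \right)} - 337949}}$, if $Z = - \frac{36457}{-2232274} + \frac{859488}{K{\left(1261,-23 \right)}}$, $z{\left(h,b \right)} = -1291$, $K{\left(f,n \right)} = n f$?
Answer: $\frac{2434750542824404216040}{101724454037432981079} \approx 23.935$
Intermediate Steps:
$K{\left(f,n \right)} = f n$
$Z = - \frac{1917555353341}{64742642822}$ ($Z = - \frac{36457}{-2232274} + \frac{859488}{1261 \left(-23\right)} = \left(-36457\right) \left(- \frac{1}{2232274}\right) + \frac{859488}{-29003} = \frac{36457}{2232274} + 859488 \left(- \frac{1}{29003}\right) = \frac{36457}{2232274} - \frac{859488}{29003} = - \frac{1917555353341}{64742642822} \approx -29.618$)
$\frac{4173660}{53 \cdot 38349} + \frac{Z}{\left(-1577661 + 2036850\right) \frac{1}{z{\left(-988,392 \right)} - 337949}} = \frac{4173660}{53 \cdot 38349} - \frac{1917555353341}{64742642822 \frac{-1577661 + 2036850}{-1291 - 337949}} = \frac{4173660}{2032497} - \frac{1917555353341}{64742642822 \frac{459189}{-339240}} = 4173660 \cdot \frac{1}{2032497} - \frac{1917555353341}{64742642822 \cdot 459189 \left(- \frac{1}{339240}\right)} = \frac{463740}{225833} - \frac{1917555353341}{64742642822 \left(- \frac{153063}{113080}\right)} = \frac{463740}{225833} - - \frac{9856234516172740}{450441051739263} = \frac{463740}{225833} + \frac{9856234516172740}{450441051739263} = \frac{2434750542824404216040}{101724454037432981079}$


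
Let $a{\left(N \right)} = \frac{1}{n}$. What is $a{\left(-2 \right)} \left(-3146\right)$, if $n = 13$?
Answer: $-242$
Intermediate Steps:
$a{\left(N \right)} = \frac{1}{13}$
$a{\left(-2 \right)} \left(-3146\right) = \frac{1}{13} \left(-3146\right) = -242$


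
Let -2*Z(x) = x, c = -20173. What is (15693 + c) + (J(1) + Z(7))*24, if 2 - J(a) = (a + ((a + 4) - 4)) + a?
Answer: -4588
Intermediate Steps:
Z(x) = -x/2
J(a) = 2 - 3*a (J(a) = 2 - ((a + ((a + 4) - 4)) + a) = 2 - ((a + ((4 + a) - 4)) + a) = 2 - ((a + a) + a) = 2 - (2*a + a) = 2 - 3*a)
(15693 + c) + (J(1) + Z(7))*24 = (15693 - 20173) + ((2 - 3*1) - ½*7)*24 = -4480 + ((2 - 3) - 7/2)*24 = -4480 + (-1 - 7/2)*24 = -4480 - 9/2*24 = -4480 - 108 = -4588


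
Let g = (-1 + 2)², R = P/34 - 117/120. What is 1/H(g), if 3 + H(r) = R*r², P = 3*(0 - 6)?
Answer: -680/3063 ≈ -0.22200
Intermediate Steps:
P = -18 (P = 3*(-6) = -18)
R = -1023/680 (R = -18/34 - 117/120 = -18*1/34 - 117*1/120 = -9/17 - 39/40 = -1023/680 ≈ -1.5044)
g = 1 (g = 1² = 1)
H(r) = -3 - 1023*r²/680
1/H(g) = 1/(-3 - 1023/680*1²) = 1/(-3 - 1023/680*1) = 1/(-3 - 1023/680) = 1/(-3063/680) = -680/3063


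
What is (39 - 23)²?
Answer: 256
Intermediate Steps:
(39 - 23)² = 16² = 256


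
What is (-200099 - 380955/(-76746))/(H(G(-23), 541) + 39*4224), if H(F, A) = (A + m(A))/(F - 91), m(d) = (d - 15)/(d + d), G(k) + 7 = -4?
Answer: -2769273847453/2279850034928 ≈ -1.2147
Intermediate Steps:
G(k) = -11 (G(k) = -7 - 4 = -11)
m(d) = (-15 + d)/(2*d) (m(d) = (-15 + d)/((2*d)) = (-15 + d)*(1/(2*d)) = (-15 + d)/(2*d))
H(F, A) = (A + (-15 + A)/(2*A))/(-91 + F) (H(F, A) = (A + (-15 + A)/(2*A))/(F - 91) = (A + (-15 + A)/(2*A))/(-91 + F))
(-200099 - 380955/(-76746))/(H(G(-23), 541) + 39*4224) = (-200099 - 380955/(-76746))/((½)*(-15 + 541 + 2*541²)/(541*(-91 - 11)) + 39*4224) = (-200099 - 380955*(-1/76746))/((½)*(1/541)*(-15 + 541 + 2*292681)/(-102) + 164736) = (-200099 + 126985/25582)/((½)*(1/541)*(-1/102)*(-15 + 541 + 585362) + 164736) = -5118805633/(25582*((½)*(1/541)*(-1/102)*585888 + 164736)) = -5118805633/(25582*(-2872/541 + 164736)) = -5118805633/(25582*89119304/541) = -5118805633/25582*541/89119304 = -2769273847453/2279850034928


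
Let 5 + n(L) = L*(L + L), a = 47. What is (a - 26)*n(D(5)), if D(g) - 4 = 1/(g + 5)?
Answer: 30051/50 ≈ 601.02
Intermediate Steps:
D(g) = 4 + 1/(5 + g) (D(g) = 4 + 1/(g + 5) = 4 + 1/(5 + g))
n(L) = -5 + 2*L² (n(L) = -5 + L*(L + L) = -5 + L*(2*L) = -5 + 2*L²)
(a - 26)*n(D(5)) = (47 - 26)*(-5 + 2*((21 + 4*5)/(5 + 5))²) = 21*(-5 + 2*((21 + 20)/10)²) = 21*(-5 + 2*((⅒)*41)²) = 21*(-5 + 2*(41/10)²) = 21*(-5 + 2*(1681/100)) = 21*(-5 + 1681/50) = 21*(1431/50) = 30051/50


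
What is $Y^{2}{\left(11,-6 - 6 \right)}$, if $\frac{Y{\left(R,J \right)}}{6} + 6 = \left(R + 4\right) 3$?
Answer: $54756$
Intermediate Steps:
$Y{\left(R,J \right)} = 36 + 18 R$ ($Y{\left(R,J \right)} = -36 + 6 \left(R + 4\right) 3 = -36 + 6 \left(4 + R\right) 3 = -36 + 6 \left(12 + 3 R\right) = -36 + \left(72 + 18 R\right) = 36 + 18 R$)
$Y^{2}{\left(11,-6 - 6 \right)} = \left(36 + 18 \cdot 11\right)^{2} = \left(36 + 198\right)^{2} = 234^{2} = 54756$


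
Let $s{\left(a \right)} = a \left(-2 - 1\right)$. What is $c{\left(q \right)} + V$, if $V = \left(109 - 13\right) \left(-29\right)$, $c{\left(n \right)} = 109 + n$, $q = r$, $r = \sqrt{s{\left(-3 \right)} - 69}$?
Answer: $-2675 + 2 i \sqrt{15} \approx -2675.0 + 7.746 i$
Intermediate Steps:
$s{\left(a \right)} = - 3 a$ ($s{\left(a \right)} = a \left(-3\right) = - 3 a$)
$r = 2 i \sqrt{15}$ ($r = \sqrt{\left(-3\right) \left(-3\right) - 69} = \sqrt{9 - 69} = \sqrt{-60} = 2 i \sqrt{15} \approx 7.746 i$)
$q = 2 i \sqrt{15} \approx 7.746 i$
$V = -2784$ ($V = 96 \left(-29\right) = -2784$)
$c{\left(q \right)} + V = \left(109 + 2 i \sqrt{15}\right) - 2784 = -2675 + 2 i \sqrt{15}$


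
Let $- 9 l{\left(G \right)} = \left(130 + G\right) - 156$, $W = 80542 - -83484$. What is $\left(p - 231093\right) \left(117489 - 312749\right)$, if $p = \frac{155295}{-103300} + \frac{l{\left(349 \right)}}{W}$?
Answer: $\frac{34405544123210503139}{762474861} \approx 4.5124 \cdot 10^{10}$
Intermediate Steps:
$W = 164026$ ($W = 80542 + 83484 = 164026$)
$l{\left(G \right)} = \frac{26}{9} - \frac{G}{9}$ ($l{\left(G \right)} = - \frac{\left(130 + G\right) - 156}{9} = - \frac{-26 + G}{9} = \frac{26}{9} - \frac{G}{9}$)
$p = - \frac{22928512493}{15249497220}$ ($p = \frac{155295}{-103300} + \frac{\frac{26}{9} - \frac{349}{9}}{164026} = 155295 \left(- \frac{1}{103300}\right) + \left(\frac{26}{9} - \frac{349}{9}\right) \frac{1}{164026} = - \frac{31059}{20660} - \frac{323}{1476234} = - \frac{22928512493}{15249497220} \approx -1.5036$)
$\left(p - 231093\right) \left(117489 - 312749\right) = \left(- \frac{22928512493}{15249497220} - 231093\right) \left(117489 - 312749\right) = \left(- \frac{3524074989573953}{15249497220}\right) \left(-195260\right) = \frac{34405544123210503139}{762474861}$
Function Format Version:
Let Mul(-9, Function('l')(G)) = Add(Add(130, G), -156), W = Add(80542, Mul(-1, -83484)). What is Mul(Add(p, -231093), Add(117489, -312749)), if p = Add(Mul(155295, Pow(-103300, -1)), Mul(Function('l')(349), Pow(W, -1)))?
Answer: Rational(34405544123210503139, 762474861) ≈ 4.5124e+10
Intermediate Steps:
W = 164026 (W = Add(80542, 83484) = 164026)
Function('l')(G) = Add(Rational(26, 9), Mul(Rational(-1, 9), G)) (Function('l')(G) = Mul(Rational(-1, 9), Add(Add(130, G), -156)) = Mul(Rational(-1, 9), Add(-26, G)) = Add(Rational(26, 9), Mul(Rational(-1, 9), G)))
p = Rational(-22928512493, 15249497220) (p = Add(Mul(155295, Pow(-103300, -1)), Mul(Add(Rational(26, 9), Mul(Rational(-1, 9), 349)), Pow(164026, -1))) = Add(Mul(155295, Rational(-1, 103300)), Mul(Add(Rational(26, 9), Rational(-349, 9)), Rational(1, 164026))) = Add(Rational(-31059, 20660), Mul(Rational(-323, 9), Rational(1, 164026))) = Add(Rational(-31059, 20660), Rational(-323, 1476234)) = Rational(-22928512493, 15249497220) ≈ -1.5036)
Mul(Add(p, -231093), Add(117489, -312749)) = Mul(Add(Rational(-22928512493, 15249497220), -231093), Add(117489, -312749)) = Mul(Rational(-3524074989573953, 15249497220), -195260) = Rational(34405544123210503139, 762474861)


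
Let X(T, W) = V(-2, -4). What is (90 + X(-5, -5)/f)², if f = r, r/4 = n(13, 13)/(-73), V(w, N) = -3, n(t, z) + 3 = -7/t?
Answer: 188046369/33856 ≈ 5554.3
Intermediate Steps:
n(t, z) = -3 - 7/t
X(T, W) = -3
r = 184/949 (r = 4*((-3 - 7/13)/(-73)) = 4*((-3 - 7*1/13)*(-1/73)) = 4*((-3 - 7/13)*(-1/73)) = 4*(-46/13*(-1/73)) = 4*(46/949) = 184/949 ≈ 0.19389)
f = 184/949 ≈ 0.19389
(90 + X(-5, -5)/f)² = (90 - 3/184/949)² = (90 - 3*949/184)² = (90 - 2847/184)² = (13713/184)² = 188046369/33856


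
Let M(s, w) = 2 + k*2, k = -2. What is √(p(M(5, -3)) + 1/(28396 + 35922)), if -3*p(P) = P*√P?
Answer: √(578862 + 24820830744*I*√2)/192954 ≈ 0.68659 + 0.68658*I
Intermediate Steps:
M(s, w) = -2 (M(s, w) = 2 - 2*2 = 2 - 4 = -2)
p(P) = -P^(3/2)/3 (p(P) = -P*√P/3 = -P^(3/2)/3)
√(p(M(5, -3)) + 1/(28396 + 35922)) = √(-(-2)*I*√2/3 + 1/(28396 + 35922)) = √(-(-2)*I*√2/3 + 1/64318) = √(2*I*√2/3 + 1/64318) = √(1/64318 + 2*I*√2/3)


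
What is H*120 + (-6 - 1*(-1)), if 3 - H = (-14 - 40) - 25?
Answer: 9835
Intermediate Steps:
H = 82 (H = 3 - ((-14 - 40) - 25) = 3 - (-54 - 25) = 3 - 1*(-79) = 3 + 79 = 82)
H*120 + (-6 - 1*(-1)) = 82*120 + (-6 - 1*(-1)) = 9840 + (-6 + 1) = 9840 - 5 = 9835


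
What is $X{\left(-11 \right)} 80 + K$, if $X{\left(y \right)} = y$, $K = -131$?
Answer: $-1011$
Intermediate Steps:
$X{\left(-11 \right)} 80 + K = \left(-11\right) 80 - 131 = -880 - 131 = -1011$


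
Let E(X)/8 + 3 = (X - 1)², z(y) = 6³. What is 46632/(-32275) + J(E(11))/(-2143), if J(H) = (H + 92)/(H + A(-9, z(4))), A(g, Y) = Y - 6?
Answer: -49280668718/34098505225 ≈ -1.4452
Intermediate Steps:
z(y) = 216
E(X) = -24 + 8*(-1 + X)² (E(X) = -24 + 8*(X - 1)² = -24 + 8*(-1 + X)²)
A(g, Y) = -6 + Y
J(H) = (92 + H)/(210 + H) (J(H) = (H + 92)/(H + (-6 + 216)) = (92 + H)/(H + 210) = (92 + H)/(210 + H))
46632/(-32275) + J(E(11))/(-2143) = 46632/(-32275) + ((92 + (-24 + 8*(-1 + 11)²))/(210 + (-24 + 8*(-1 + 11)²)))/(-2143) = 46632*(-1/32275) + ((92 + (-24 + 8*10²))/(210 + (-24 + 8*10²)))*(-1/2143) = -46632/32275 + ((92 + (-24 + 8*100))/(210 + (-24 + 8*100)))*(-1/2143) = -46632/32275 + ((92 + (-24 + 800))/(210 + (-24 + 800)))*(-1/2143) = -46632/32275 + ((92 + 776)/(210 + 776))*(-1/2143) = -46632/32275 + (868/986)*(-1/2143) = -46632/32275 + ((1/986)*868)*(-1/2143) = -46632/32275 + (434/493)*(-1/2143) = -46632/32275 - 434/1056499 = -49280668718/34098505225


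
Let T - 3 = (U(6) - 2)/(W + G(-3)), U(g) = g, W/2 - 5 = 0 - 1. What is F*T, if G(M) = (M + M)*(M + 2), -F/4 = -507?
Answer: 46644/7 ≈ 6663.4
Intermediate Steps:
F = 2028 (F = -4*(-507) = 2028)
W = 8 (W = 10 + 2*(0 - 1) = 10 + 2*(-1) = 10 - 2 = 8)
G(M) = 2*M*(2 + M) (G(M) = (2*M)*(2 + M) = 2*M*(2 + M))
T = 23/7 (T = 3 + (6 - 2)/(8 + 2*(-3)*(2 - 3)) = 3 + 4/(8 + 2*(-3)*(-1)) = 3 + 4/(8 + 6) = 3 + 4/14 = 3 + 4*(1/14) = 3 + 2/7 = 23/7 ≈ 3.2857)
F*T = 2028*(23/7) = 46644/7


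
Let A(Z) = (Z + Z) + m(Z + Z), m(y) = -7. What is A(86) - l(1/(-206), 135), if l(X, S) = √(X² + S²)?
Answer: 165 - √773396101/206 ≈ 30.000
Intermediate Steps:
A(Z) = -7 + 2*Z (A(Z) = (Z + Z) - 7 = 2*Z - 7 = -7 + 2*Z)
l(X, S) = √(S² + X²)
A(86) - l(1/(-206), 135) = (-7 + 2*86) - √(135² + (1/(-206))²) = (-7 + 172) - √(18225 + (-1/206)²) = 165 - √(18225 + 1/42436) = 165 - √(773396101/42436) = 165 - √773396101/206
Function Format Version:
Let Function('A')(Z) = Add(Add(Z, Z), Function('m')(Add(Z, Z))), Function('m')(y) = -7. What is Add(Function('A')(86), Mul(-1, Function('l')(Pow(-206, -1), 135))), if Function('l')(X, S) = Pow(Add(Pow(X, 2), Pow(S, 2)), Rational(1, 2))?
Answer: Add(165, Mul(Rational(-1, 206), Pow(773396101, Rational(1, 2)))) ≈ 30.000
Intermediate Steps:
Function('A')(Z) = Add(-7, Mul(2, Z)) (Function('A')(Z) = Add(Add(Z, Z), -7) = Add(Mul(2, Z), -7) = Add(-7, Mul(2, Z)))
Function('l')(X, S) = Pow(Add(Pow(S, 2), Pow(X, 2)), Rational(1, 2))
Add(Function('A')(86), Mul(-1, Function('l')(Pow(-206, -1), 135))) = Add(Add(-7, Mul(2, 86)), Mul(-1, Pow(Add(Pow(135, 2), Pow(Pow(-206, -1), 2)), Rational(1, 2)))) = Add(Add(-7, 172), Mul(-1, Pow(Add(18225, Pow(Rational(-1, 206), 2)), Rational(1, 2)))) = Add(165, Mul(-1, Pow(Add(18225, Rational(1, 42436)), Rational(1, 2)))) = Add(165, Mul(-1, Pow(Rational(773396101, 42436), Rational(1, 2)))) = Add(165, Mul(-1, Mul(Rational(1, 206), Pow(773396101, Rational(1, 2))))) = Add(165, Mul(Rational(-1, 206), Pow(773396101, Rational(1, 2))))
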